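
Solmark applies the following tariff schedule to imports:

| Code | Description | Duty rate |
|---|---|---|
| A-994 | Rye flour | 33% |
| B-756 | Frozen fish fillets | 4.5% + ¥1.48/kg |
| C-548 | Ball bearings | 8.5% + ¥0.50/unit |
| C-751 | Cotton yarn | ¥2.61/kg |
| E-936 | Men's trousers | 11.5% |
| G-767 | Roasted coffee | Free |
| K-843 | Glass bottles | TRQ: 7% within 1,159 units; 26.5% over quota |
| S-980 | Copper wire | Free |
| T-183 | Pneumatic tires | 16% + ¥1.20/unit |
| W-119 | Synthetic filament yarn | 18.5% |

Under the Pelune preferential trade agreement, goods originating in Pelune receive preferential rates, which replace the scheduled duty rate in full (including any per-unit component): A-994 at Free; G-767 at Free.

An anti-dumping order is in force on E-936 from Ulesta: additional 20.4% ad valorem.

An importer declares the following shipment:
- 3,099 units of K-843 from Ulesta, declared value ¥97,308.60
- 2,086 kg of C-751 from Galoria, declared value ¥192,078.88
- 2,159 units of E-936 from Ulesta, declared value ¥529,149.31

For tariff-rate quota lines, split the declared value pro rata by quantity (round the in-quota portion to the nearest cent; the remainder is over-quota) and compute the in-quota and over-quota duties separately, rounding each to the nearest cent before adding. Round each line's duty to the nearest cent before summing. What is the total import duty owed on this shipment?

Line 1 (K-843, Ulesta, 3,099 units, ¥97,308.60):
Code K-843 is under a tariff-rate quota (threshold 1,159 units). In-quota: 1,159 units at 7%; over-quota: 1,940 units at 26.5%.
Pro-rata value split: in-quota = ¥97,308.60 × 1,159/3,099 = ¥36,392.60; over-quota = ¥97,308.60 − ¥36,392.60 = ¥60,916.00.
In-quota duty = ¥36,392.60 × 7% = ¥2,547.48. Over-quota duty = ¥60,916.00 × 26.5% = ¥16,142.74.
Line duty = ¥2,547.48 + ¥16,142.74 = ¥18,690.22.
Line 2 (C-751, Galoria, 2,086 kg, ¥192,078.88):
Base rate for C-751 is ¥2.61/kg.
Duty = 2,086 × ¥2.61 = ¥5,444.46.
Line 3 (E-936, Ulesta, 2,159 units, ¥529,149.31):
Base rate for E-936 is 11.5%.
Additional duty on E-936 from Ulesta: +20.4%. Applied ad valorem rate: 11.5% + 20.4% = 31.9%.
Duty = ¥529,149.31 × 31.9% = ¥168,798.63.
Total = ¥18,690.22 + ¥5,444.46 + ¥168,798.63 = ¥192,933.31.

¥192,933.31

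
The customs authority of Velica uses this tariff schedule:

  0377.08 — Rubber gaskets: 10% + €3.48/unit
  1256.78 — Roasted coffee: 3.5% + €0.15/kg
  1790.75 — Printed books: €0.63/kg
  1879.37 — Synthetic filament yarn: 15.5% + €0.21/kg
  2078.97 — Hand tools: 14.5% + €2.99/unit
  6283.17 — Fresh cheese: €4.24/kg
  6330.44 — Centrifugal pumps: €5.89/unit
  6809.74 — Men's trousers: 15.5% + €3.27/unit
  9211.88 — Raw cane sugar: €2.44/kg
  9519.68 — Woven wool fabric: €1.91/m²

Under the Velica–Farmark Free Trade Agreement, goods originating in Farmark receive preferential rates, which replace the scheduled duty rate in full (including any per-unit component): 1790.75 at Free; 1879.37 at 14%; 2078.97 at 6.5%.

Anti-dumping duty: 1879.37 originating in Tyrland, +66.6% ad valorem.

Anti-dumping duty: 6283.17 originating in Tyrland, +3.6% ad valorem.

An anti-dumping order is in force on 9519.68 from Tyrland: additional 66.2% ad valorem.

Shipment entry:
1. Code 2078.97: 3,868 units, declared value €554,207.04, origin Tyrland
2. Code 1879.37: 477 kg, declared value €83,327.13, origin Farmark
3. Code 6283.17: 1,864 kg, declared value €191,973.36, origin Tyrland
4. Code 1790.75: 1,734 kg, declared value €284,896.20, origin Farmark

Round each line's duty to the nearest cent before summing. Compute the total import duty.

Line 1 (2078.97, Tyrland, 3,868 units, €554,207.04):
Base rate for 2078.97 is 14.5% + €2.99/unit.
2078.97 has an FTA preferential rate, but origin Tyrland is not Farmark; base rate stands.
Duty = €554,207.04 × 14.5% + 3,868 × €2.99 = €91,925.34.
Line 2 (1879.37, Farmark, 477 kg, €83,327.13):
Base rate for 1879.37 is 15.5% + €0.21/kg.
Origin Farmark qualifies under the Velica–Farmark agreement and 1879.37 is covered: preferential rate 14% applies instead.
The additional-duty order on 1879.37 targets Tyrland, not Farmark; it does not apply.
Duty = €83,327.13 × 14% = €11,665.80.
Line 3 (6283.17, Tyrland, 1,864 kg, €191,973.36):
Base rate for 6283.17 is €4.24/kg.
Additional duty on 6283.17 from Tyrland: +3.6% ad valorem. Applied ad valorem rate = 3.6%.
Duty = €191,973.36 × 3.6% + 1,864 × €4.24 = €14,814.40.
Line 4 (1790.75, Farmark, 1,734 kg, €284,896.20):
Base rate for 1790.75 is €0.63/kg.
Origin Farmark qualifies under the Velica–Farmark agreement and 1790.75 is covered: preferential rate Free applies instead.
Duty = €284,896.20 × 0% = €0.00.
Total = €91,925.34 + €11,665.80 + €14,814.40 + €0.00 = €118,405.54.

€118,405.54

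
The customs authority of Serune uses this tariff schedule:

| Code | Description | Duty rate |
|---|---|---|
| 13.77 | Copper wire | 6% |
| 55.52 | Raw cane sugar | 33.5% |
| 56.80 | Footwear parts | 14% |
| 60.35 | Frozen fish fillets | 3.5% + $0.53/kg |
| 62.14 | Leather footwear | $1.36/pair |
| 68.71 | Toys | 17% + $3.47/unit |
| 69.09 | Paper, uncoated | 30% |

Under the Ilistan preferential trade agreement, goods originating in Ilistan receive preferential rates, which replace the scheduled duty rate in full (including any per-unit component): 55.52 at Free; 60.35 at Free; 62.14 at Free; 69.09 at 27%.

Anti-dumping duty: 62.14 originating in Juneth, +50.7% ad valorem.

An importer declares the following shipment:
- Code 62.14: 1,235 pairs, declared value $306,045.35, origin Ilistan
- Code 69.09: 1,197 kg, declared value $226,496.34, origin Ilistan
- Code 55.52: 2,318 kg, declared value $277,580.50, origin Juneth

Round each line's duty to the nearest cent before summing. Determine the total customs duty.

$154,143.48

Line 1 (62.14, Ilistan, 1,235 pairs, $306,045.35):
Base rate for 62.14 is $1.36/pair.
Origin Ilistan qualifies under the Serune–Ilistan agreement and 62.14 is covered: preferential rate Free applies instead.
The additional-duty order on 62.14 targets Juneth, not Ilistan; it does not apply.
Duty = $306,045.35 × 0% = $0.00.
Line 2 (69.09, Ilistan, 1,197 kg, $226,496.34):
Base rate for 69.09 is 30%.
Origin Ilistan qualifies under the Serune–Ilistan agreement and 69.09 is covered: preferential rate 27% applies instead.
Duty = $226,496.34 × 27% = $61,154.01.
Line 3 (55.52, Juneth, 2,318 kg, $277,580.50):
Base rate for 55.52 is 33.5%.
55.52 has an FTA preferential rate, but origin Juneth is not Ilistan; base rate stands.
Duty = $277,580.50 × 33.5% = $92,989.47.
Total = $0.00 + $61,154.01 + $92,989.47 = $154,143.48.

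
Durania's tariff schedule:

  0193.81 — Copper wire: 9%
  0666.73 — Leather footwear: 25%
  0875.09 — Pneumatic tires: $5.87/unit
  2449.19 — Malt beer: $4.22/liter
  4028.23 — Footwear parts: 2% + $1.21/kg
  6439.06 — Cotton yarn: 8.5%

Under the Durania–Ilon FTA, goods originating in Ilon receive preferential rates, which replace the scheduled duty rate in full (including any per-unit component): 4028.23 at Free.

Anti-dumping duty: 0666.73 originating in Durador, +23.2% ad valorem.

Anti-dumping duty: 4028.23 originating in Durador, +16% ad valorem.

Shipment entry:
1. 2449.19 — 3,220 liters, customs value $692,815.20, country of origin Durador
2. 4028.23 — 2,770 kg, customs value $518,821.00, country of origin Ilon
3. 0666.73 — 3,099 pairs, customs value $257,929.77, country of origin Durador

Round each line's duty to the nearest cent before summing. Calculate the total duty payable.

$137,910.55

Line 1 (2449.19, Durador, 3,220 liters, $692,815.20):
Base rate for 2449.19 is $4.22/liter.
Duty = 3,220 × $4.22 = $13,588.40.
Line 2 (4028.23, Ilon, 2,770 kg, $518,821.00):
Base rate for 4028.23 is 2% + $1.21/kg.
Origin Ilon qualifies under the Durania–Ilon agreement and 4028.23 is covered: preferential rate Free applies instead.
The additional-duty order on 4028.23 targets Durador, not Ilon; it does not apply.
Duty = $518,821.00 × 0% = $0.00.
Line 3 (0666.73, Durador, 3,099 pairs, $257,929.77):
Base rate for 0666.73 is 25%.
Additional duty on 0666.73 from Durador: +23.2%. Applied ad valorem rate: 25% + 23.2% = 48.2%.
Duty = $257,929.77 × 48.2% = $124,322.15.
Total = $13,588.40 + $0.00 + $124,322.15 = $137,910.55.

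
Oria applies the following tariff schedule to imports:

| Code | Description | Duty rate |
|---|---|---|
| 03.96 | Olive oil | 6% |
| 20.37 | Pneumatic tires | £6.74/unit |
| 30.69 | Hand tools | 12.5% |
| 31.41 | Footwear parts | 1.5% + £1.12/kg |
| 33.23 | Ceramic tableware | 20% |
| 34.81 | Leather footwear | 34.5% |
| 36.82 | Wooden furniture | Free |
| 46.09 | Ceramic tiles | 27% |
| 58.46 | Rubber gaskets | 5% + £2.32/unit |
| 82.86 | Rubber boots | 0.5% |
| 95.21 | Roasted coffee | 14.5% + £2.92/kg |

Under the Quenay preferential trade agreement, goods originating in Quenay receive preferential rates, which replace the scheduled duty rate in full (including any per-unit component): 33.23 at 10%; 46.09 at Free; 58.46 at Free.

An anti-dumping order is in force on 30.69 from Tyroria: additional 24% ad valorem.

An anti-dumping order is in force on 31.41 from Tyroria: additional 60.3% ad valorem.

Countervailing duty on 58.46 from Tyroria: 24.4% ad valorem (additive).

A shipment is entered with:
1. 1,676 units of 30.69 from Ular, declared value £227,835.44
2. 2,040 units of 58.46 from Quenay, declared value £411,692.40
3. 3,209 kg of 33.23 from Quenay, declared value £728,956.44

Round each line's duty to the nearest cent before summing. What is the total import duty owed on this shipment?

Line 1 (30.69, Ular, 1,676 units, £227,835.44):
Base rate for 30.69 is 12.5%.
The additional-duty order on 30.69 targets Tyroria, not Ular; it does not apply.
Duty = £227,835.44 × 12.5% = £28,479.43.
Line 2 (58.46, Quenay, 2,040 units, £411,692.40):
Base rate for 58.46 is 5% + £2.32/unit.
Origin Quenay qualifies under the Oria–Quenay agreement and 58.46 is covered: preferential rate Free applies instead.
The additional-duty order on 58.46 targets Tyroria, not Quenay; it does not apply.
Duty = £411,692.40 × 0% = £0.00.
Line 3 (33.23, Quenay, 3,209 kg, £728,956.44):
Base rate for 33.23 is 20%.
Origin Quenay qualifies under the Oria–Quenay agreement and 33.23 is covered: preferential rate 10% applies instead.
Duty = £728,956.44 × 10% = £72,895.64.
Total = £28,479.43 + £0.00 + £72,895.64 = £101,375.07.

£101,375.07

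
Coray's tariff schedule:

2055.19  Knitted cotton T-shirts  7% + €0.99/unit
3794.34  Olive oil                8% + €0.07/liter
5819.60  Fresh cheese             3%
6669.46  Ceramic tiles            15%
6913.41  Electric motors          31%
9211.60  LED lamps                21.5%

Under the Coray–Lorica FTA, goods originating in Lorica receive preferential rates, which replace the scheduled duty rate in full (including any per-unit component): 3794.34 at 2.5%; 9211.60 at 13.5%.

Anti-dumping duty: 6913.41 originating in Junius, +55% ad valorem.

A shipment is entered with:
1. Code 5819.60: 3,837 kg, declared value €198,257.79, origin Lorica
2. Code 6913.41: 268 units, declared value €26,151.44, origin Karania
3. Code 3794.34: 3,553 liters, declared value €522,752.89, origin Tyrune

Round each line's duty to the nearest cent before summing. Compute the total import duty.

€56,123.62

Line 1 (5819.60, Lorica, 3,837 kg, €198,257.79):
Base rate for 5819.60 is 3%.
Origin Lorica is the FTA partner but 5819.60 is not on the preference list; base rate stands.
Duty = €198,257.79 × 3% = €5,947.73.
Line 2 (6913.41, Karania, 268 units, €26,151.44):
Base rate for 6913.41 is 31%.
The additional-duty order on 6913.41 targets Junius, not Karania; it does not apply.
Duty = €26,151.44 × 31% = €8,106.95.
Line 3 (3794.34, Tyrune, 3,553 liters, €522,752.89):
Base rate for 3794.34 is 8% + €0.07/liter.
3794.34 has an FTA preferential rate, but origin Tyrune is not Lorica; base rate stands.
Duty = €522,752.89 × 8% + 3,553 × €0.07 = €42,068.94.
Total = €5,947.73 + €8,106.95 + €42,068.94 = €56,123.62.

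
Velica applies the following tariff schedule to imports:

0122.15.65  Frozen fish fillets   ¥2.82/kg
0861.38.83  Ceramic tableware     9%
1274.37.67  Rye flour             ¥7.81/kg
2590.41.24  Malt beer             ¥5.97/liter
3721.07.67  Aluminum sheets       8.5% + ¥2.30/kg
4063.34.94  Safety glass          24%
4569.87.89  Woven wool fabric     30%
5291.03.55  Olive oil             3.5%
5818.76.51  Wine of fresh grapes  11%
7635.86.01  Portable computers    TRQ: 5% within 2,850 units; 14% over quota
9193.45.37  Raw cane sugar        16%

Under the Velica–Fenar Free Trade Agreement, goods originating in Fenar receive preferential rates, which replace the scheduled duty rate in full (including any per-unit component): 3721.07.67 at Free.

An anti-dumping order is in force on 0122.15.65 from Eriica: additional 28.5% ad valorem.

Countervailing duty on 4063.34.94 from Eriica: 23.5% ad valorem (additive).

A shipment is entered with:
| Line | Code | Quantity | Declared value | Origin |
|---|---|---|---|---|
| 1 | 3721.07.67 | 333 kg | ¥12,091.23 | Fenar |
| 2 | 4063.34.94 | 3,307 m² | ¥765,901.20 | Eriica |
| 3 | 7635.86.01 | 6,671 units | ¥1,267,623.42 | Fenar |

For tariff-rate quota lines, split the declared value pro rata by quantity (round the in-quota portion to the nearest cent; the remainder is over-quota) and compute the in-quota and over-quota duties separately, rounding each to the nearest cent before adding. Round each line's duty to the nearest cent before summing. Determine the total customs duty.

¥492,530.22

Line 1 (3721.07.67, Fenar, 333 kg, ¥12,091.23):
Base rate for 3721.07.67 is 8.5% + ¥2.30/kg.
Origin Fenar qualifies under the Velica–Fenar agreement and 3721.07.67 is covered: preferential rate Free applies instead.
Duty = ¥12,091.23 × 0% = ¥0.00.
Line 2 (4063.34.94, Eriica, 3,307 m², ¥765,901.20):
Base rate for 4063.34.94 is 24%.
Additional duty on 4063.34.94 from Eriica: +23.5%. Applied ad valorem rate: 24% + 23.5% = 47.5%.
Duty = ¥765,901.20 × 47.5% = ¥363,803.07.
Line 3 (7635.86.01, Fenar, 6,671 units, ¥1,267,623.42):
Code 7635.86.01 is under a tariff-rate quota (threshold 2,850 units). In-quota: 2,850 units at 5%; over-quota: 3,821 units at 14%.
Pro-rata value split: in-quota = ¥1,267,623.42 × 2,850/6,671 = ¥541,557.00; over-quota = ¥1,267,623.42 − ¥541,557.00 = ¥726,066.42.
In-quota duty = ¥541,557.00 × 5% = ¥27,077.85. Over-quota duty = ¥726,066.42 × 14% = ¥101,649.30.
Line duty = ¥27,077.85 + ¥101,649.30 = ¥128,727.15.
Total = ¥0.00 + ¥363,803.07 + ¥128,727.15 = ¥492,530.22.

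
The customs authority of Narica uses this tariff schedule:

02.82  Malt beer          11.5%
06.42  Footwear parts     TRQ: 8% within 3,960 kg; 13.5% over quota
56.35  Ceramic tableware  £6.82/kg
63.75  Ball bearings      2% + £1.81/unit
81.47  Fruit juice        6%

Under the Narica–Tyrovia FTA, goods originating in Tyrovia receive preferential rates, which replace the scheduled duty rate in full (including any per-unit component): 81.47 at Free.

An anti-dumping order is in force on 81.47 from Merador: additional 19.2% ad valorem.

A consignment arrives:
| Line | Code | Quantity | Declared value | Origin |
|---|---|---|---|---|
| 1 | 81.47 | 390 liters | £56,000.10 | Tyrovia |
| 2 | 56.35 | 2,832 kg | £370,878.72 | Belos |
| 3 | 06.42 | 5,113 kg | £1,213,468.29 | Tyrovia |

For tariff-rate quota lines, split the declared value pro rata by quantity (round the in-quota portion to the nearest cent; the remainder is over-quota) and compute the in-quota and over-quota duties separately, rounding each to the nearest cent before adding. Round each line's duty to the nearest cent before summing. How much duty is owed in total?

£131,441.98

Line 1 (81.47, Tyrovia, 390 liters, £56,000.10):
Base rate for 81.47 is 6%.
Origin Tyrovia qualifies under the Narica–Tyrovia agreement and 81.47 is covered: preferential rate Free applies instead.
The additional-duty order on 81.47 targets Merador, not Tyrovia; it does not apply.
Duty = £56,000.10 × 0% = £0.00.
Line 2 (56.35, Belos, 2,832 kg, £370,878.72):
Base rate for 56.35 is £6.82/kg.
Duty = 2,832 × £6.82 = £19,314.24.
Line 3 (06.42, Tyrovia, 5,113 kg, £1,213,468.29):
Code 06.42 is under a tariff-rate quota (threshold 3,960 kg). In-quota: 3,960 kg at 8%; over-quota: 1,153 kg at 13.5%.
Pro-rata value split: in-quota = £1,213,468.29 × 3,960/5,113 = £939,826.80; over-quota = £1,213,468.29 − £939,826.80 = £273,641.49.
In-quota duty = £939,826.80 × 8% = £75,186.14. Over-quota duty = £273,641.49 × 13.5% = £36,941.60.
Line duty = £75,186.14 + £36,941.60 = £112,127.74.
Total = £0.00 + £19,314.24 + £112,127.74 = £131,441.98.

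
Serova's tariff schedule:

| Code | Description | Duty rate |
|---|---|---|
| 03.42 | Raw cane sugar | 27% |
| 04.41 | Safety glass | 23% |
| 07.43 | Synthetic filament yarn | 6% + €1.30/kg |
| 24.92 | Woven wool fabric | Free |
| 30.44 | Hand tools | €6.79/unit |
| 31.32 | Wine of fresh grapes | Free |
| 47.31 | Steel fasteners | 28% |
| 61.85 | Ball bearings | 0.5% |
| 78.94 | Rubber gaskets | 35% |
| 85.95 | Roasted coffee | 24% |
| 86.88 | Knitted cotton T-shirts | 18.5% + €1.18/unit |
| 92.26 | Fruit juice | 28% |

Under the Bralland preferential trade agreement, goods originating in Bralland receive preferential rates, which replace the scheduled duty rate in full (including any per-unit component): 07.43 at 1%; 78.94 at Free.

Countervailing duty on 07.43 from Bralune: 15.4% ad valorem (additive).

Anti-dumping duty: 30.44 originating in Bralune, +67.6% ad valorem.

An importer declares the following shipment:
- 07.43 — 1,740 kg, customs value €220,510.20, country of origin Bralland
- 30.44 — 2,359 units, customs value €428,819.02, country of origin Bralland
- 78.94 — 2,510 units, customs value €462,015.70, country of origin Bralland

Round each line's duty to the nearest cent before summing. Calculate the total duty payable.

Line 1 (07.43, Bralland, 1,740 kg, €220,510.20):
Base rate for 07.43 is 6% + €1.30/kg.
Origin Bralland qualifies under the Serova–Bralland agreement and 07.43 is covered: preferential rate 1% applies instead.
The additional-duty order on 07.43 targets Bralune, not Bralland; it does not apply.
Duty = €220,510.20 × 1% = €2,205.10.
Line 2 (30.44, Bralland, 2,359 units, €428,819.02):
Base rate for 30.44 is €6.79/unit.
Origin Bralland is the FTA partner but 30.44 is not on the preference list; base rate stands.
The additional-duty order on 30.44 targets Bralune, not Bralland; it does not apply.
Duty = 2,359 × €6.79 = €16,017.61.
Line 3 (78.94, Bralland, 2,510 units, €462,015.70):
Base rate for 78.94 is 35%.
Origin Bralland qualifies under the Serova–Bralland agreement and 78.94 is covered: preferential rate Free applies instead.
Duty = €462,015.70 × 0% = €0.00.
Total = €2,205.10 + €16,017.61 + €0.00 = €18,222.71.

€18,222.71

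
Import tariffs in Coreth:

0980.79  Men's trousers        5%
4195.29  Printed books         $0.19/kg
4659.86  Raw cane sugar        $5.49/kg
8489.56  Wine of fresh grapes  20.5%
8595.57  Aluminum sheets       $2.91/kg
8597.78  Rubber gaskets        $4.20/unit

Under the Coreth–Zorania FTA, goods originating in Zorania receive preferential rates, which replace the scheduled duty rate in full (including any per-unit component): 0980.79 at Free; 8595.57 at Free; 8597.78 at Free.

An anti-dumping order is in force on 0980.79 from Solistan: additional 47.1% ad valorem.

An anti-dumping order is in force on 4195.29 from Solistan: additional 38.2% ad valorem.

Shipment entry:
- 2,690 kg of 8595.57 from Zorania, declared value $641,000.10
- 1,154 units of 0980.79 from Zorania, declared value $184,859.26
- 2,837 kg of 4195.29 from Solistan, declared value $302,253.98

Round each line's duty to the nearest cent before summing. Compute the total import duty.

Line 1 (8595.57, Zorania, 2,690 kg, $641,000.10):
Base rate for 8595.57 is $2.91/kg.
Origin Zorania qualifies under the Coreth–Zorania agreement and 8595.57 is covered: preferential rate Free applies instead.
Duty = $641,000.10 × 0% = $0.00.
Line 2 (0980.79, Zorania, 1,154 units, $184,859.26):
Base rate for 0980.79 is 5%.
Origin Zorania qualifies under the Coreth–Zorania agreement and 0980.79 is covered: preferential rate Free applies instead.
The additional-duty order on 0980.79 targets Solistan, not Zorania; it does not apply.
Duty = $184,859.26 × 0% = $0.00.
Line 3 (4195.29, Solistan, 2,837 kg, $302,253.98):
Base rate for 4195.29 is $0.19/kg.
Additional duty on 4195.29 from Solistan: +38.2% ad valorem. Applied ad valorem rate = 38.2%.
Duty = $302,253.98 × 38.2% + 2,837 × $0.19 = $116,000.05.
Total = $0.00 + $0.00 + $116,000.05 = $116,000.05.

$116,000.05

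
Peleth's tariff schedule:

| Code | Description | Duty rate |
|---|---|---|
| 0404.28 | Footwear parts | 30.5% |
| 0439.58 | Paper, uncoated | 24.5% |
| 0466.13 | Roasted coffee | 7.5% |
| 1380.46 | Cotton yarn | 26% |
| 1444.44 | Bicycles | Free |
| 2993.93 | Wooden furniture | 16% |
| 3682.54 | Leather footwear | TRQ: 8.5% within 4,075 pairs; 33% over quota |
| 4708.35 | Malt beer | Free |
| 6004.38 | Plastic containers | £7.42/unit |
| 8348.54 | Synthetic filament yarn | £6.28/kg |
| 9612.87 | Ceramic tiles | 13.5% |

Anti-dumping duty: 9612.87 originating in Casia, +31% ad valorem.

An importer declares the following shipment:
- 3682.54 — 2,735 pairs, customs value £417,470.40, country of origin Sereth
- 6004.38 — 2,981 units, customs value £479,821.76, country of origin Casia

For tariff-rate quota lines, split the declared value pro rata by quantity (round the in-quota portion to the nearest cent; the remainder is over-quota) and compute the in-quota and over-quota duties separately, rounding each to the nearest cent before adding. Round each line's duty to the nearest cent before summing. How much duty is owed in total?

£57,604.00

Line 1 (3682.54, Sereth, 2,735 pairs, £417,470.40):
Code 3682.54 is under a tariff-rate quota (threshold 4,075 pairs). Quantity 2,735 pairs is within the quota, so the in-quota rate 8.5% applies to the full value.
Duty = £417,470.40 × 8.5% = £35,484.98.
Line 2 (6004.38, Casia, 2,981 units, £479,821.76):
Base rate for 6004.38 is £7.42/unit.
Duty = 2,981 × £7.42 = £22,119.02.
Total = £35,484.98 + £22,119.02 = £57,604.00.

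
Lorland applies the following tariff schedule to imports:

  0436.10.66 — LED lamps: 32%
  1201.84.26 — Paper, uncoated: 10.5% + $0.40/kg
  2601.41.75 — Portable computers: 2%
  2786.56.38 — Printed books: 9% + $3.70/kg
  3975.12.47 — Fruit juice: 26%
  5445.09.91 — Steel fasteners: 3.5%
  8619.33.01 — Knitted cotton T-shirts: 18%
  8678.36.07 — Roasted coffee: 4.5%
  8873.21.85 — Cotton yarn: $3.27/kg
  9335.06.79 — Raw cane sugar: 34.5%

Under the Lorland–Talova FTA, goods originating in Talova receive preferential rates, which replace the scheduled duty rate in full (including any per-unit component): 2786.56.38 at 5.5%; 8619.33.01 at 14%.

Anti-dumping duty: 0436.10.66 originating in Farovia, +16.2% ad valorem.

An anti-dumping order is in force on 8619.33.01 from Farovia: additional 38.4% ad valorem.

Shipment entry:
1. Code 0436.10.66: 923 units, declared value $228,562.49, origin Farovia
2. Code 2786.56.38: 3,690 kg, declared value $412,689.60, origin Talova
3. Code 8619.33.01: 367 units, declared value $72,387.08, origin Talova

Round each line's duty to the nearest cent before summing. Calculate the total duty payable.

$142,999.24

Line 1 (0436.10.66, Farovia, 923 units, $228,562.49):
Base rate for 0436.10.66 is 32%.
Additional duty on 0436.10.66 from Farovia: +16.2%. Applied ad valorem rate: 32% + 16.2% = 48.2%.
Duty = $228,562.49 × 48.2% = $110,167.12.
Line 2 (2786.56.38, Talova, 3,690 kg, $412,689.60):
Base rate for 2786.56.38 is 9% + $3.70/kg.
Origin Talova qualifies under the Lorland–Talova agreement and 2786.56.38 is covered: preferential rate 5.5% applies instead.
Duty = $412,689.60 × 5.5% = $22,697.93.
Line 3 (8619.33.01, Talova, 367 units, $72,387.08):
Base rate for 8619.33.01 is 18%.
Origin Talova qualifies under the Lorland–Talova agreement and 8619.33.01 is covered: preferential rate 14% applies instead.
The additional-duty order on 8619.33.01 targets Farovia, not Talova; it does not apply.
Duty = $72,387.08 × 14% = $10,134.19.
Total = $110,167.12 + $22,697.93 + $10,134.19 = $142,999.24.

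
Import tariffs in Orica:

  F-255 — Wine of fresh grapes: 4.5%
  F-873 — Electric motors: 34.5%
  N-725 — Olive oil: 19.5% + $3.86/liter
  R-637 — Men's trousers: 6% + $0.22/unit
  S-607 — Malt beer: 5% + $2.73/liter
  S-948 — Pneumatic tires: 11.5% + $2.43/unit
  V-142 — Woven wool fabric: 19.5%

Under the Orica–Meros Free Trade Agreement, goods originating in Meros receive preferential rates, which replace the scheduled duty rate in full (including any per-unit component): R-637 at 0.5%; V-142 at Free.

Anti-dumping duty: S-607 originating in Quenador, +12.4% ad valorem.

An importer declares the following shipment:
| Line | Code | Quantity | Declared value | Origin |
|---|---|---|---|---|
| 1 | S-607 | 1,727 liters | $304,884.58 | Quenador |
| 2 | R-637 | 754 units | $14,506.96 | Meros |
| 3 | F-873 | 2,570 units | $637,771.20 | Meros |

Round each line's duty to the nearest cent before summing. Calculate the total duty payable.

$277,868.22

Line 1 (S-607, Quenador, 1,727 liters, $304,884.58):
Base rate for S-607 is 5% + $2.73/liter.
Additional duty on S-607 from Quenador: +12.4%. Applied ad valorem rate: 5% + 12.4% = 17.4%.
Duty = $304,884.58 × 17.4% + 1,727 × $2.73 = $57,764.63.
Line 2 (R-637, Meros, 754 units, $14,506.96):
Base rate for R-637 is 6% + $0.22/unit.
Origin Meros qualifies under the Orica–Meros agreement and R-637 is covered: preferential rate 0.5% applies instead.
Duty = $14,506.96 × 0.5% = $72.53.
Line 3 (F-873, Meros, 2,570 units, $637,771.20):
Base rate for F-873 is 34.5%.
Origin Meros is the FTA partner but F-873 is not on the preference list; base rate stands.
Duty = $637,771.20 × 34.5% = $220,031.06.
Total = $57,764.63 + $72.53 + $220,031.06 = $277,868.22.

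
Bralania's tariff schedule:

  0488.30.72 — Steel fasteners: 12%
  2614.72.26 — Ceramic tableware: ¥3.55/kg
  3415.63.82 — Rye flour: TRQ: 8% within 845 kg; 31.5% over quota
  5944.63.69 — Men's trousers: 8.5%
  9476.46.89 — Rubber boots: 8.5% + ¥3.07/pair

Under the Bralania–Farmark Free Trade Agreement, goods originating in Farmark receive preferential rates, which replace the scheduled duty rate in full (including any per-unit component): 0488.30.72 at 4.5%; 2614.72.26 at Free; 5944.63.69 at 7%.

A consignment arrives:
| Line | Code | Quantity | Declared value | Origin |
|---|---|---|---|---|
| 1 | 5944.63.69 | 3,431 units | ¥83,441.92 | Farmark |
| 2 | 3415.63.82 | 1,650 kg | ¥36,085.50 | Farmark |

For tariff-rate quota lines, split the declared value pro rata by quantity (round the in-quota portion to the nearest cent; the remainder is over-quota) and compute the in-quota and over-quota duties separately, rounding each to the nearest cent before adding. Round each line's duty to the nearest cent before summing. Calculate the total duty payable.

¥12,865.03

Line 1 (5944.63.69, Farmark, 3,431 units, ¥83,441.92):
Base rate for 5944.63.69 is 8.5%.
Origin Farmark qualifies under the Bralania–Farmark agreement and 5944.63.69 is covered: preferential rate 7% applies instead.
Duty = ¥83,441.92 × 7% = ¥5,840.93.
Line 2 (3415.63.82, Farmark, 1,650 kg, ¥36,085.50):
Code 3415.63.82 is under a tariff-rate quota (threshold 845 kg). In-quota: 845 kg at 8%; over-quota: 805 kg at 31.5%.
Pro-rata value split: in-quota = ¥36,085.50 × 845/1,650 = ¥18,480.15; over-quota = ¥36,085.50 − ¥18,480.15 = ¥17,605.35.
In-quota duty = ¥18,480.15 × 8% = ¥1,478.41. Over-quota duty = ¥17,605.35 × 31.5% = ¥5,545.69.
Line duty = ¥1,478.41 + ¥5,545.69 = ¥7,024.10.
Total = ¥5,840.93 + ¥7,024.10 = ¥12,865.03.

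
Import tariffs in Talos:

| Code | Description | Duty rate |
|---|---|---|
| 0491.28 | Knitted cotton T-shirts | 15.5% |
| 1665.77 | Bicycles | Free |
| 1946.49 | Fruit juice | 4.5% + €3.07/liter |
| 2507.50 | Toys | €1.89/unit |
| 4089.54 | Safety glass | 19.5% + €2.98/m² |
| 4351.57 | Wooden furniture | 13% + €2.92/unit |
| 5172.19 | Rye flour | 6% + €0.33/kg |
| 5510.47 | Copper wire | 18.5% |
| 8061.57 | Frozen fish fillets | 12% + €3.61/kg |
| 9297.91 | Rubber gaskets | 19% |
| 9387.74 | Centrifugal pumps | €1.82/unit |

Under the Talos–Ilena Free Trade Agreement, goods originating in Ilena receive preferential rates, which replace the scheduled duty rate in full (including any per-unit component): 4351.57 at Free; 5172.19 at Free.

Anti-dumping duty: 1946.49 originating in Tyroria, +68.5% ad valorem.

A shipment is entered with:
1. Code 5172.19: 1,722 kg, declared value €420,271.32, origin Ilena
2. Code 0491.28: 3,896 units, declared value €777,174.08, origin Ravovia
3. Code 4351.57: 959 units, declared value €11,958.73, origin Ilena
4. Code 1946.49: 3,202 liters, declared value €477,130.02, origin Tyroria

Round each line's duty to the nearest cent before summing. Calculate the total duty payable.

€478,597.03

Line 1 (5172.19, Ilena, 1,722 kg, €420,271.32):
Base rate for 5172.19 is 6% + €0.33/kg.
Origin Ilena qualifies under the Talos–Ilena agreement and 5172.19 is covered: preferential rate Free applies instead.
Duty = €420,271.32 × 0% = €0.00.
Line 2 (0491.28, Ravovia, 3,896 units, €777,174.08):
Base rate for 0491.28 is 15.5%.
Duty = €777,174.08 × 15.5% = €120,461.98.
Line 3 (4351.57, Ilena, 959 units, €11,958.73):
Base rate for 4351.57 is 13% + €2.92/unit.
Origin Ilena qualifies under the Talos–Ilena agreement and 4351.57 is covered: preferential rate Free applies instead.
Duty = €11,958.73 × 0% = €0.00.
Line 4 (1946.49, Tyroria, 3,202 liters, €477,130.02):
Base rate for 1946.49 is 4.5% + €3.07/liter.
Additional duty on 1946.49 from Tyroria: +68.5%. Applied ad valorem rate: 4.5% + 68.5% = 73%.
Duty = €477,130.02 × 73% + 3,202 × €3.07 = €358,135.05.
Total = €0.00 + €120,461.98 + €0.00 + €358,135.05 = €478,597.03.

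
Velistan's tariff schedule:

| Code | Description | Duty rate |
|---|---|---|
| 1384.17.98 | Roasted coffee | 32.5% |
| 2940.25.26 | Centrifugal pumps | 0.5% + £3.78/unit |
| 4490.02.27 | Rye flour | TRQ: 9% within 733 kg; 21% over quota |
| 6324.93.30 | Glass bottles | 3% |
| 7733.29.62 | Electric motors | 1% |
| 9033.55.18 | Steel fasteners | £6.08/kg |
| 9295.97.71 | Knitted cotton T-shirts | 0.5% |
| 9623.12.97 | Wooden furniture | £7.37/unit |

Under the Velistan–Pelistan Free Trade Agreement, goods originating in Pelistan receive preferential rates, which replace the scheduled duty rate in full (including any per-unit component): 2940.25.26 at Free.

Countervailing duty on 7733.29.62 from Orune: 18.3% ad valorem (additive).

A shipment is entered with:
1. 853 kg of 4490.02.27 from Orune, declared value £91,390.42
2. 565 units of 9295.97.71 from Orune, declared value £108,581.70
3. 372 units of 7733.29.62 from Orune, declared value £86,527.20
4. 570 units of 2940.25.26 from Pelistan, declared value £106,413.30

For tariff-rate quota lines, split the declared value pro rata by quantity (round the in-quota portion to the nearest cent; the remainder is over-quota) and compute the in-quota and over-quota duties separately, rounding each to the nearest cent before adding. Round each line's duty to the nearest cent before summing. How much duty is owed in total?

£27,010.62

Line 1 (4490.02.27, Orune, 853 kg, £91,390.42):
Code 4490.02.27 is under a tariff-rate quota (threshold 733 kg). In-quota: 733 kg at 9%; over-quota: 120 kg at 21%.
Pro-rata value split: in-quota = £91,390.42 × 733/853 = £78,533.62; over-quota = £91,390.42 − £78,533.62 = £12,856.80.
In-quota duty = £78,533.62 × 9% = £7,068.03. Over-quota duty = £12,856.80 × 21% = £2,699.93.
Line duty = £7,068.03 + £2,699.93 = £9,767.96.
Line 2 (9295.97.71, Orune, 565 units, £108,581.70):
Base rate for 9295.97.71 is 0.5%.
Duty = £108,581.70 × 0.5% = £542.91.
Line 3 (7733.29.62, Orune, 372 units, £86,527.20):
Base rate for 7733.29.62 is 1%.
Additional duty on 7733.29.62 from Orune: +18.3%. Applied ad valorem rate: 1% + 18.3% = 19.3%.
Duty = £86,527.20 × 19.3% = £16,699.75.
Line 4 (2940.25.26, Pelistan, 570 units, £106,413.30):
Base rate for 2940.25.26 is 0.5% + £3.78/unit.
Origin Pelistan qualifies under the Velistan–Pelistan agreement and 2940.25.26 is covered: preferential rate Free applies instead.
Duty = £106,413.30 × 0% = £0.00.
Total = £9,767.96 + £542.91 + £16,699.75 + £0.00 = £27,010.62.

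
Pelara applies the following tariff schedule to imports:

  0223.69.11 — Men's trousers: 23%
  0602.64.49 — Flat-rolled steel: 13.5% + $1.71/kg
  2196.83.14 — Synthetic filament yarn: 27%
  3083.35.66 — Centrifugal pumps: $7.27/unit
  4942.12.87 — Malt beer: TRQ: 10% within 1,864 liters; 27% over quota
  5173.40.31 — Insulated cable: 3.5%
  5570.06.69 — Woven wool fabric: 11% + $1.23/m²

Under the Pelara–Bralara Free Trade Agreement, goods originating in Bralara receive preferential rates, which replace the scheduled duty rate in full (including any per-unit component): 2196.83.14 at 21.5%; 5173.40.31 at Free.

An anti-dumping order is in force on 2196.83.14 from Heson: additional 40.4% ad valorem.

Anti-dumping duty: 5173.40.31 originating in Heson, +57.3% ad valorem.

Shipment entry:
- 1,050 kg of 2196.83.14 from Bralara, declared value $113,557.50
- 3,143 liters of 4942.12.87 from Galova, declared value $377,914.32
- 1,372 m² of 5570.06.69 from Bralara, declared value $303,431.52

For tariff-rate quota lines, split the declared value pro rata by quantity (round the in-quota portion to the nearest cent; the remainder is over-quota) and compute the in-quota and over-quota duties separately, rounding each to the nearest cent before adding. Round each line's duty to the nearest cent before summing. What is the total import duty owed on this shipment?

Line 1 (2196.83.14, Bralara, 1,050 kg, $113,557.50):
Base rate for 2196.83.14 is 27%.
Origin Bralara qualifies under the Pelara–Bralara agreement and 2196.83.14 is covered: preferential rate 21.5% applies instead.
The additional-duty order on 2196.83.14 targets Heson, not Bralara; it does not apply.
Duty = $113,557.50 × 21.5% = $24,414.86.
Line 2 (4942.12.87, Galova, 3,143 liters, $377,914.32):
Code 4942.12.87 is under a tariff-rate quota (threshold 1,864 liters). In-quota: 1,864 liters at 10%; over-quota: 1,279 liters at 27%.
Pro-rata value split: in-quota = $377,914.32 × 1,864/3,143 = $224,127.36; over-quota = $377,914.32 − $224,127.36 = $153,786.96.
In-quota duty = $224,127.36 × 10% = $22,412.74. Over-quota duty = $153,786.96 × 27% = $41,522.48.
Line duty = $22,412.74 + $41,522.48 = $63,935.22.
Line 3 (5570.06.69, Bralara, 1,372 m², $303,431.52):
Base rate for 5570.06.69 is 11% + $1.23/m².
Origin Bralara is the FTA partner but 5570.06.69 is not on the preference list; base rate stands.
Duty = $303,431.52 × 11% + 1,372 × $1.23 = $35,065.03.
Total = $24,414.86 + $63,935.22 + $35,065.03 = $123,415.11.

$123,415.11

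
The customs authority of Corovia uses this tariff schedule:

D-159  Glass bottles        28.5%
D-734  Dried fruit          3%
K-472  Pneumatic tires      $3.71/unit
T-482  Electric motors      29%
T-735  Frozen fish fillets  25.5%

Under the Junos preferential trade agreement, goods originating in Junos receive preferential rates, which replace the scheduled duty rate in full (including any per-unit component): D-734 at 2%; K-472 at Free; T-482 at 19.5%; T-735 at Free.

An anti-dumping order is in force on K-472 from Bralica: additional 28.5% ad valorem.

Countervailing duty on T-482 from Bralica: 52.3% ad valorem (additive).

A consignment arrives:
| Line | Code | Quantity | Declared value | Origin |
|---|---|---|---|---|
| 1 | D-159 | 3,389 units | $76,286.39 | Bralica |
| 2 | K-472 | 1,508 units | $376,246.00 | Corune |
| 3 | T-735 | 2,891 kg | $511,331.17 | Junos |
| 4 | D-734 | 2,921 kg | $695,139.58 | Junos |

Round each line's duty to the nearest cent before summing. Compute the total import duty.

$41,239.09

Line 1 (D-159, Bralica, 3,389 units, $76,286.39):
Base rate for D-159 is 28.5%.
Duty = $76,286.39 × 28.5% = $21,741.62.
Line 2 (K-472, Corune, 1,508 units, $376,246.00):
Base rate for K-472 is $3.71/unit.
K-472 has an FTA preferential rate, but origin Corune is not Junos; base rate stands.
The additional-duty order on K-472 targets Bralica, not Corune; it does not apply.
Duty = 1,508 × $3.71 = $5,594.68.
Line 3 (T-735, Junos, 2,891 kg, $511,331.17):
Base rate for T-735 is 25.5%.
Origin Junos qualifies under the Corovia–Junos agreement and T-735 is covered: preferential rate Free applies instead.
Duty = $511,331.17 × 0% = $0.00.
Line 4 (D-734, Junos, 2,921 kg, $695,139.58):
Base rate for D-734 is 3%.
Origin Junos qualifies under the Corovia–Junos agreement and D-734 is covered: preferential rate 2% applies instead.
Duty = $695,139.58 × 2% = $13,902.79.
Total = $21,741.62 + $5,594.68 + $0.00 + $13,902.79 = $41,239.09.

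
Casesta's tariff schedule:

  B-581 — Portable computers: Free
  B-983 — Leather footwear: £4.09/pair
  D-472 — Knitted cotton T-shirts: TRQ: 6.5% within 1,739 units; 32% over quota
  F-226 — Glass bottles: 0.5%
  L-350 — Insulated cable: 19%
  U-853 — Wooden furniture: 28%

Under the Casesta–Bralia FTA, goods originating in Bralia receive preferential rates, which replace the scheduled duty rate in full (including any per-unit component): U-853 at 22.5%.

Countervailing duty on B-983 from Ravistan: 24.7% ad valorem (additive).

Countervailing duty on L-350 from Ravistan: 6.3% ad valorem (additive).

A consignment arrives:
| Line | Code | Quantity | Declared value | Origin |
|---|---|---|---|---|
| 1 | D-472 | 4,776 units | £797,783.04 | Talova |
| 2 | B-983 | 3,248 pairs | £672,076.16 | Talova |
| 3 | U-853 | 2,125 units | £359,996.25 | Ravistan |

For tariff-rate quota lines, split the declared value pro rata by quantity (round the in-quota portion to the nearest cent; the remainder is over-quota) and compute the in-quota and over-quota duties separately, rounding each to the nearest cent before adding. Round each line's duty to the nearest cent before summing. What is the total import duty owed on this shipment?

£295,300.79

Line 1 (D-472, Talova, 4,776 units, £797,783.04):
Code D-472 is under a tariff-rate quota (threshold 1,739 units). In-quota: 1,739 units at 6.5%; over-quota: 3,037 units at 32%.
Pro-rata value split: in-quota = £797,783.04 × 1,739/4,776 = £290,482.56; over-quota = £797,783.04 − £290,482.56 = £507,300.48.
In-quota duty = £290,482.56 × 6.5% = £18,881.37. Over-quota duty = £507,300.48 × 32% = £162,336.15.
Line duty = £18,881.37 + £162,336.15 = £181,217.52.
Line 2 (B-983, Talova, 3,248 pairs, £672,076.16):
Base rate for B-983 is £4.09/pair.
The additional-duty order on B-983 targets Ravistan, not Talova; it does not apply.
Duty = 3,248 × £4.09 = £13,284.32.
Line 3 (U-853, Ravistan, 2,125 units, £359,996.25):
Base rate for U-853 is 28%.
U-853 has an FTA preferential rate, but origin Ravistan is not Bralia; base rate stands.
Duty = £359,996.25 × 28% = £100,798.95.
Total = £181,217.52 + £13,284.32 + £100,798.95 = £295,300.79.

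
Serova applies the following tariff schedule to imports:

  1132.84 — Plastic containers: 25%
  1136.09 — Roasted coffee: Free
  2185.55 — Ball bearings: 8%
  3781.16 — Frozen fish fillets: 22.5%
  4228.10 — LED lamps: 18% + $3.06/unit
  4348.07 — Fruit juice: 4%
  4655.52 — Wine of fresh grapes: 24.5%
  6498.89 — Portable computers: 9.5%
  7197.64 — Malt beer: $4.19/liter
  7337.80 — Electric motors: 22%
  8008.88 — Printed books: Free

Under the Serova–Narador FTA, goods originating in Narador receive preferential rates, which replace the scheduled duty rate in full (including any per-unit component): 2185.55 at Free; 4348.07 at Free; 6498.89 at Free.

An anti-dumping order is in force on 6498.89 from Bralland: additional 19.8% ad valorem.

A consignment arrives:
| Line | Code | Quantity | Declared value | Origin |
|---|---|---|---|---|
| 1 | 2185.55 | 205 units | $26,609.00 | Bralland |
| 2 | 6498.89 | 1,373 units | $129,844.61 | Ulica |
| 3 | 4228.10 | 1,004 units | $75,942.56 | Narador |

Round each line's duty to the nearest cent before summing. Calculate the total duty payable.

Line 1 (2185.55, Bralland, 205 units, $26,609.00):
Base rate for 2185.55 is 8%.
2185.55 has an FTA preferential rate, but origin Bralland is not Narador; base rate stands.
Duty = $26,609.00 × 8% = $2,128.72.
Line 2 (6498.89, Ulica, 1,373 units, $129,844.61):
Base rate for 6498.89 is 9.5%.
6498.89 has an FTA preferential rate, but origin Ulica is not Narador; base rate stands.
The additional-duty order on 6498.89 targets Bralland, not Ulica; it does not apply.
Duty = $129,844.61 × 9.5% = $12,335.24.
Line 3 (4228.10, Narador, 1,004 units, $75,942.56):
Base rate for 4228.10 is 18% + $3.06/unit.
Origin Narador is the FTA partner but 4228.10 is not on the preference list; base rate stands.
Duty = $75,942.56 × 18% + 1,004 × $3.06 = $16,741.90.
Total = $2,128.72 + $12,335.24 + $16,741.90 = $31,205.86.

$31,205.86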